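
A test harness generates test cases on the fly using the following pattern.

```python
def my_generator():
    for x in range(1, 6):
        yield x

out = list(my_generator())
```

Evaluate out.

Step 1: The generator yields each value from range(1, 6).
Step 2: list() consumes all yields: [1, 2, 3, 4, 5].
Therefore out = [1, 2, 3, 4, 5].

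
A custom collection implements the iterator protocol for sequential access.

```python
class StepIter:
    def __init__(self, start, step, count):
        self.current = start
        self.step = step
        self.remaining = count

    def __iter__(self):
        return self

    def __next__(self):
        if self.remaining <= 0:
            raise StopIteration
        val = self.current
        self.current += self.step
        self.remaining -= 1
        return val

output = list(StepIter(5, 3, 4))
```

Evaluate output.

Step 1: StepIter starts at 5, increments by 3, for 4 steps:
  Yield 5, then current += 3
  Yield 8, then current += 3
  Yield 11, then current += 3
  Yield 14, then current += 3
Therefore output = [5, 8, 11, 14].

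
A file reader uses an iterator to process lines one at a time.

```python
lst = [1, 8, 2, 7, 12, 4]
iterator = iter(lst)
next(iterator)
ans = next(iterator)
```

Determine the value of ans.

Step 1: Create iterator over [1, 8, 2, 7, 12, 4].
Step 2: next() consumes 1.
Step 3: next() returns 8.
Therefore ans = 8.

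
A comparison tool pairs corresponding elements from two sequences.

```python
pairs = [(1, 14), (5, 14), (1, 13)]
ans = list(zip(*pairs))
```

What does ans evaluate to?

Step 1: zip(*pairs) transposes: unzips [(1, 14), (5, 14), (1, 13)] into separate sequences.
Step 2: First elements: (1, 5, 1), second elements: (14, 14, 13).
Therefore ans = [(1, 5, 1), (14, 14, 13)].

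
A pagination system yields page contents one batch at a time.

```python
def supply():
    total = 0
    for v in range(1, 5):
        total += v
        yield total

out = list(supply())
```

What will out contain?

Step 1: Generator accumulates running sum:
  v=1: total = 1, yield 1
  v=2: total = 3, yield 3
  v=3: total = 6, yield 6
  v=4: total = 10, yield 10
Therefore out = [1, 3, 6, 10].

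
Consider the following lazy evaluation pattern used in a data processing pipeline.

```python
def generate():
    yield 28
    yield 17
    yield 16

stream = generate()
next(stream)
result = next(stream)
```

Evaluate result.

Step 1: generate() creates a generator.
Step 2: next(stream) yields 28 (consumed and discarded).
Step 3: next(stream) yields 17, assigned to result.
Therefore result = 17.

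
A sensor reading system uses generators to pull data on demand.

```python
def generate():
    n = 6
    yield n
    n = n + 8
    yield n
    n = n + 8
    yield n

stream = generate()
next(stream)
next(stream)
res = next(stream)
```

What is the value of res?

Step 1: Trace through generator execution:
  Yield 1: n starts at 6, yield 6
  Yield 2: n = 6 + 8 = 14, yield 14
  Yield 3: n = 14 + 8 = 22, yield 22
Step 2: First next() gets 6, second next() gets the second value, third next() yields 22.
Therefore res = 22.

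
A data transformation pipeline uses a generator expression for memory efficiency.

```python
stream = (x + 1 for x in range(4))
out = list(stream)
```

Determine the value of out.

Step 1: For each x in range(4), compute x+1:
  x=0: 0+1 = 1
  x=1: 1+1 = 2
  x=2: 2+1 = 3
  x=3: 3+1 = 4
Therefore out = [1, 2, 3, 4].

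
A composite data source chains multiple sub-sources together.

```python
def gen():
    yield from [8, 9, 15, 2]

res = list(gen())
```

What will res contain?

Step 1: yield from delegates to the iterable, yielding each element.
Step 2: Collected values: [8, 9, 15, 2].
Therefore res = [8, 9, 15, 2].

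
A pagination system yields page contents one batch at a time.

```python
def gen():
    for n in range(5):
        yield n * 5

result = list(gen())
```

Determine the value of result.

Step 1: For each n in range(5), yield n * 5:
  n=0: yield 0 * 5 = 0
  n=1: yield 1 * 5 = 5
  n=2: yield 2 * 5 = 10
  n=3: yield 3 * 5 = 15
  n=4: yield 4 * 5 = 20
Therefore result = [0, 5, 10, 15, 20].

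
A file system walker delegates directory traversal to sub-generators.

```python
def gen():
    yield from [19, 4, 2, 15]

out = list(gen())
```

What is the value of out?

Step 1: yield from delegates to the iterable, yielding each element.
Step 2: Collected values: [19, 4, 2, 15].
Therefore out = [19, 4, 2, 15].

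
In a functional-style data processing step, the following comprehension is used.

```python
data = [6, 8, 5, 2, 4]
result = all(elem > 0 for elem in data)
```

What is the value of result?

Step 1: Check elem > 0 for each element in [6, 8, 5, 2, 4]:
  6 > 0: True
  8 > 0: True
  5 > 0: True
  2 > 0: True
  4 > 0: True
Step 2: all() returns True.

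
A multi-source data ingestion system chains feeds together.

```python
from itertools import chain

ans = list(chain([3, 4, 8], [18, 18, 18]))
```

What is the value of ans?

Step 1: chain() concatenates iterables: [3, 4, 8] + [18, 18, 18].
Therefore ans = [3, 4, 8, 18, 18, 18].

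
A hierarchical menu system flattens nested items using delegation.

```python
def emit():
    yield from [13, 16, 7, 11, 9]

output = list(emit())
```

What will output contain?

Step 1: yield from delegates to the iterable, yielding each element.
Step 2: Collected values: [13, 16, 7, 11, 9].
Therefore output = [13, 16, 7, 11, 9].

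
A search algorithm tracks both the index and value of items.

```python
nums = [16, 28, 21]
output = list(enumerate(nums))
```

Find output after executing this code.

Step 1: enumerate pairs each element with its index:
  (0, 16)
  (1, 28)
  (2, 21)
Therefore output = [(0, 16), (1, 28), (2, 21)].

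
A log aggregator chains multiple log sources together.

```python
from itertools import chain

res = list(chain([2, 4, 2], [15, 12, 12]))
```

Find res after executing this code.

Step 1: chain() concatenates iterables: [2, 4, 2] + [15, 12, 12].
Therefore res = [2, 4, 2, 15, 12, 12].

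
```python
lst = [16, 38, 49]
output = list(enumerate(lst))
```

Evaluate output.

Step 1: enumerate pairs each element with its index:
  (0, 16)
  (1, 38)
  (2, 49)
Therefore output = [(0, 16), (1, 38), (2, 49)].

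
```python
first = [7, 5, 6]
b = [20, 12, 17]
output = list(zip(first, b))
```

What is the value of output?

Step 1: zip pairs elements at same index:
  Index 0: (7, 20)
  Index 1: (5, 12)
  Index 2: (6, 17)
Therefore output = [(7, 20), (5, 12), (6, 17)].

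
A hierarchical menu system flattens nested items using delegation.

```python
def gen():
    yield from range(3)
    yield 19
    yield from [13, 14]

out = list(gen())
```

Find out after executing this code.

Step 1: Trace yields in order:
  yield 0
  yield 1
  yield 2
  yield 19
  yield 13
  yield 14
Therefore out = [0, 1, 2, 19, 13, 14].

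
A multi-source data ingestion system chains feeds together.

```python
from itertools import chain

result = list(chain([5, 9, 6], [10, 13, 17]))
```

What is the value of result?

Step 1: chain() concatenates iterables: [5, 9, 6] + [10, 13, 17].
Therefore result = [5, 9, 6, 10, 13, 17].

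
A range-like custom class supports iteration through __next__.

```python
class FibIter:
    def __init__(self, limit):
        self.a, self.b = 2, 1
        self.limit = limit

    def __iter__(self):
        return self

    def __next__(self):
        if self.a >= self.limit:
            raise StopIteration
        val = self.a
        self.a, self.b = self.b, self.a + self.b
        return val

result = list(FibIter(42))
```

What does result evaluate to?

Step 1: Fibonacci-like sequence (a=2, b=1) until >= 42:
  Yield 2, then a,b = 1,3
  Yield 1, then a,b = 3,4
  Yield 3, then a,b = 4,7
  Yield 4, then a,b = 7,11
  Yield 7, then a,b = 11,18
  Yield 11, then a,b = 18,29
  Yield 18, then a,b = 29,47
  Yield 29, then a,b = 47,76
Step 2: 47 >= 42, stop.
Therefore result = [2, 1, 3, 4, 7, 11, 18, 29].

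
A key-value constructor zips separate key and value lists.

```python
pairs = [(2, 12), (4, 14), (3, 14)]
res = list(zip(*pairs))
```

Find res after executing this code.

Step 1: zip(*pairs) transposes: unzips [(2, 12), (4, 14), (3, 14)] into separate sequences.
Step 2: First elements: (2, 4, 3), second elements: (12, 14, 14).
Therefore res = [(2, 4, 3), (12, 14, 14)].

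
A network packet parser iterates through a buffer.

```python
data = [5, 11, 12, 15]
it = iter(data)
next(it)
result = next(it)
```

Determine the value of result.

Step 1: Create iterator over [5, 11, 12, 15].
Step 2: next() consumes 5.
Step 3: next() returns 11.
Therefore result = 11.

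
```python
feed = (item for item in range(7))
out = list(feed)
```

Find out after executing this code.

Step 1: Generator expression iterates range(7): [0, 1, 2, 3, 4, 5, 6].
Step 2: list() collects all values.
Therefore out = [0, 1, 2, 3, 4, 5, 6].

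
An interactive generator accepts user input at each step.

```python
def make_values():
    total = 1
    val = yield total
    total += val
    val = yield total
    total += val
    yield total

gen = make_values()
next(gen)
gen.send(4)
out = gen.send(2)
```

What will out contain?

Step 1: next() -> yield total=1.
Step 2: send(4) -> val=4, total = 1+4 = 5, yield 5.
Step 3: send(2) -> val=2, total = 5+2 = 7, yield 7.
Therefore out = 7.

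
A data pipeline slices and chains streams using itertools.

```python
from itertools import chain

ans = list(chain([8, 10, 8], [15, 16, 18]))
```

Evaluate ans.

Step 1: chain() concatenates iterables: [8, 10, 8] + [15, 16, 18].
Therefore ans = [8, 10, 8, 15, 16, 18].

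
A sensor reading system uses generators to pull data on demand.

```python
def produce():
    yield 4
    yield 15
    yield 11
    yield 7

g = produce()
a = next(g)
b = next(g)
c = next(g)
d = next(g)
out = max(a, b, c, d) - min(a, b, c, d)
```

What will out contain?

Step 1: Create generator and consume all values:
  a = next(g) = 4
  b = next(g) = 15
  c = next(g) = 11
  d = next(g) = 7
Step 2: max = 15, min = 4, out = 15 - 4 = 11.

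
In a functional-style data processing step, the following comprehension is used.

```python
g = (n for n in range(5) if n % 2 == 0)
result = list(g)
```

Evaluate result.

Step 1: Filter range(5) keeping only even values:
  n=0: even, included
  n=1: odd, excluded
  n=2: even, included
  n=3: odd, excluded
  n=4: even, included
Therefore result = [0, 2, 4].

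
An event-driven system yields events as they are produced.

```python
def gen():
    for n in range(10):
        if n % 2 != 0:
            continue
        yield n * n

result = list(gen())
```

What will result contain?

Step 1: Only yield n**2 when n is divisible by 2:
  n=0: 0 % 2 == 0, yield 0**2 = 0
  n=2: 2 % 2 == 0, yield 2**2 = 4
  n=4: 4 % 2 == 0, yield 4**2 = 16
  n=6: 6 % 2 == 0, yield 6**2 = 36
  n=8: 8 % 2 == 0, yield 8**2 = 64
Therefore result = [0, 4, 16, 36, 64].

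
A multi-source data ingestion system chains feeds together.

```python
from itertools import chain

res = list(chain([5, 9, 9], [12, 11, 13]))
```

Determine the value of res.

Step 1: chain() concatenates iterables: [5, 9, 9] + [12, 11, 13].
Therefore res = [5, 9, 9, 12, 11, 13].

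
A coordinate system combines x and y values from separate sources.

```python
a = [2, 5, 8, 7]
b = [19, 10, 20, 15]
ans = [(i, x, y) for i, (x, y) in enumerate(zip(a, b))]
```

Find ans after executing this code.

Step 1: enumerate(zip(a, b)) gives index with paired elements:
  i=0: (2, 19)
  i=1: (5, 10)
  i=2: (8, 20)
  i=3: (7, 15)
Therefore ans = [(0, 2, 19), (1, 5, 10), (2, 8, 20), (3, 7, 15)].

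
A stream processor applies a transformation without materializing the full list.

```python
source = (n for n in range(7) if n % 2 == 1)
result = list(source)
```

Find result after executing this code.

Step 1: Filter range(7) keeping only odd values:
  n=0: even, excluded
  n=1: odd, included
  n=2: even, excluded
  n=3: odd, included
  n=4: even, excluded
  n=5: odd, included
  n=6: even, excluded
Therefore result = [1, 3, 5].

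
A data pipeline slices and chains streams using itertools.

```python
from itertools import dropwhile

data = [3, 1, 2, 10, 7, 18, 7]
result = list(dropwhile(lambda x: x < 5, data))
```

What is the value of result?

Step 1: dropwhile drops elements while < 5:
  3 < 5: dropped
  1 < 5: dropped
  2 < 5: dropped
  10: kept (dropping stopped)
Step 2: Remaining elements kept regardless of condition.
Therefore result = [10, 7, 18, 7].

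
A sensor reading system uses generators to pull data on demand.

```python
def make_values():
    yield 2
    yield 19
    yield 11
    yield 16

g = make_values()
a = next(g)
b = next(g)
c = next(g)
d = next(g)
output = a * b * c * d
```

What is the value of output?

Step 1: Create generator and consume all values:
  a = next(g) = 2
  b = next(g) = 19
  c = next(g) = 11
  d = next(g) = 16
Step 2: output = 2 * 19 * 11 * 16 = 6688.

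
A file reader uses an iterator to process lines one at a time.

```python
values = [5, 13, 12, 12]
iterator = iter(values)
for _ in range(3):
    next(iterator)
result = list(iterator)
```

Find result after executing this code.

Step 1: Create iterator over [5, 13, 12, 12].
Step 2: Advance 3 positions (consuming [5, 13, 12]).
Step 3: list() collects remaining elements: [12].
Therefore result = [12].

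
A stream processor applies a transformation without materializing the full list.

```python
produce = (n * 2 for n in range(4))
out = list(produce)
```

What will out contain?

Step 1: For each n in range(4), compute n*2:
  n=0: 0*2 = 0
  n=1: 1*2 = 2
  n=2: 2*2 = 4
  n=3: 3*2 = 6
Therefore out = [0, 2, 4, 6].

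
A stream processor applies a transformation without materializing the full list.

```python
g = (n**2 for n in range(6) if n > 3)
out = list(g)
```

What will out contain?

Step 1: For range(6), keep n > 3, then square:
  n=0: 0 <= 3, excluded
  n=1: 1 <= 3, excluded
  n=2: 2 <= 3, excluded
  n=3: 3 <= 3, excluded
  n=4: 4 > 3, yield 4**2 = 16
  n=5: 5 > 3, yield 5**2 = 25
Therefore out = [16, 25].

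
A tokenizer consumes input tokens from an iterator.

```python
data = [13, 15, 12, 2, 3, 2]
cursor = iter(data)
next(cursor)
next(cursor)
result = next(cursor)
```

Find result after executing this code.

Step 1: Create iterator over [13, 15, 12, 2, 3, 2].
Step 2: next() consumes 13.
Step 3: next() consumes 15.
Step 4: next() returns 12.
Therefore result = 12.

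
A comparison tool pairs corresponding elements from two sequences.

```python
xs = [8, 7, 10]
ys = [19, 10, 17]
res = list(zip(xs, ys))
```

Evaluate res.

Step 1: zip pairs elements at same index:
  Index 0: (8, 19)
  Index 1: (7, 10)
  Index 2: (10, 17)
Therefore res = [(8, 19), (7, 10), (10, 17)].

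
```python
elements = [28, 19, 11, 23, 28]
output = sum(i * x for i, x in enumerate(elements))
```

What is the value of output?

Step 1: Compute i * x for each (i, x) in enumerate([28, 19, 11, 23, 28]):
  i=0, x=28: 0*28 = 0
  i=1, x=19: 1*19 = 19
  i=2, x=11: 2*11 = 22
  i=3, x=23: 3*23 = 69
  i=4, x=28: 4*28 = 112
Step 2: sum = 0 + 19 + 22 + 69 + 112 = 222.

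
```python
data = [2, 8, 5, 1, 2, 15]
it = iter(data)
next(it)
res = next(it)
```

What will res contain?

Step 1: Create iterator over [2, 8, 5, 1, 2, 15].
Step 2: next() consumes 2.
Step 3: next() returns 8.
Therefore res = 8.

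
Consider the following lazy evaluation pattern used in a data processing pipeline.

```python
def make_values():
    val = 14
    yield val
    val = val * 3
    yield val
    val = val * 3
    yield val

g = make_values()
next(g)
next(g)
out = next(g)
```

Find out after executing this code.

Step 1: Trace through generator execution:
  Yield 1: val starts at 14, yield 14
  Yield 2: val = 14 * 3 = 42, yield 42
  Yield 3: val = 42 * 3 = 126, yield 126
Step 2: First next() gets 14, second next() gets the second value, third next() yields 126.
Therefore out = 126.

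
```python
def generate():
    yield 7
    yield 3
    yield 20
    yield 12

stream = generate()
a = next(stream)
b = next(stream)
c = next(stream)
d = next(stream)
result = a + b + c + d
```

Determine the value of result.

Step 1: Create generator and consume all values:
  a = next(stream) = 7
  b = next(stream) = 3
  c = next(stream) = 20
  d = next(stream) = 12
Step 2: result = 7 + 3 + 20 + 12 = 42.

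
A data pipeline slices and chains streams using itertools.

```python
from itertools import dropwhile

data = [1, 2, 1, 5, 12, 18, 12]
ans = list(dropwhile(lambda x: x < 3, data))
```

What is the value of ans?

Step 1: dropwhile drops elements while < 3:
  1 < 3: dropped
  2 < 3: dropped
  1 < 3: dropped
  5: kept (dropping stopped)
Step 2: Remaining elements kept regardless of condition.
Therefore ans = [5, 12, 18, 12].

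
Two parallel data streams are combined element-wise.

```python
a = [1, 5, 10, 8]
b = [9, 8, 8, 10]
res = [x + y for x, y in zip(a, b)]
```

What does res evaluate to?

Step 1: Add corresponding elements:
  1 + 9 = 10
  5 + 8 = 13
  10 + 8 = 18
  8 + 10 = 18
Therefore res = [10, 13, 18, 18].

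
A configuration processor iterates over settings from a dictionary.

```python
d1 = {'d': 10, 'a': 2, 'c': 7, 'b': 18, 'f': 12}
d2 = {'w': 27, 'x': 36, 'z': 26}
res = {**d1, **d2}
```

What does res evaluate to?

Step 1: Merge d1 and d2 (d2 values override on key conflicts).
Step 2: d1 has keys ['d', 'a', 'c', 'b', 'f'], d2 has keys ['w', 'x', 'z'].
Therefore res = {'d': 10, 'a': 2, 'c': 7, 'b': 18, 'f': 12, 'w': 27, 'x': 36, 'z': 26}.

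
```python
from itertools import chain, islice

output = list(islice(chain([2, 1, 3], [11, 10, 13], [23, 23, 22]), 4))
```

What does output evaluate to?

Step 1: chain([2, 1, 3], [11, 10, 13], [23, 23, 22]) = [2, 1, 3, 11, 10, 13, 23, 23, 22].
Step 2: islice takes first 4 elements: [2, 1, 3, 11].
Therefore output = [2, 1, 3, 11].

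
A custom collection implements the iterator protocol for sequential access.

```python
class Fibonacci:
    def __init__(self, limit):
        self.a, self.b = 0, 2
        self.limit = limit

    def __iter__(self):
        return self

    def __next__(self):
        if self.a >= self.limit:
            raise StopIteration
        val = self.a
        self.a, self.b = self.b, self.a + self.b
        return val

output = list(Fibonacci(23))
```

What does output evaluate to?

Step 1: Fibonacci-like sequence (a=0, b=2) until >= 23:
  Yield 0, then a,b = 2,2
  Yield 2, then a,b = 2,4
  Yield 2, then a,b = 4,6
  Yield 4, then a,b = 6,10
  Yield 6, then a,b = 10,16
  Yield 10, then a,b = 16,26
  Yield 16, then a,b = 26,42
Step 2: 26 >= 23, stop.
Therefore output = [0, 2, 2, 4, 6, 10, 16].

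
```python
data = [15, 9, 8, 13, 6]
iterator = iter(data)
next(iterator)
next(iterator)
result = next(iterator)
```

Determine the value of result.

Step 1: Create iterator over [15, 9, 8, 13, 6].
Step 2: next() consumes 15.
Step 3: next() consumes 9.
Step 4: next() returns 8.
Therefore result = 8.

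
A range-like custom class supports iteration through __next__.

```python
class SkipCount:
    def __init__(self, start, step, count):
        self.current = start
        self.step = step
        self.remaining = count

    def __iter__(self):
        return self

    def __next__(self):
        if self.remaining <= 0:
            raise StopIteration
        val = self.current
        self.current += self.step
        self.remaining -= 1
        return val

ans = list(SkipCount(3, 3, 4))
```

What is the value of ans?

Step 1: SkipCount starts at 3, increments by 3, for 4 steps:
  Yield 3, then current += 3
  Yield 6, then current += 3
  Yield 9, then current += 3
  Yield 12, then current += 3
Therefore ans = [3, 6, 9, 12].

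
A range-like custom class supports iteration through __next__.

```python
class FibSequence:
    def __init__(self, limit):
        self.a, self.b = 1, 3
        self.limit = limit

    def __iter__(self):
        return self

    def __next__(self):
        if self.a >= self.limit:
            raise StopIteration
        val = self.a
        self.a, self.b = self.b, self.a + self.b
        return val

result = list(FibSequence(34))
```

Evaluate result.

Step 1: Fibonacci-like sequence (a=1, b=3) until >= 34:
  Yield 1, then a,b = 3,4
  Yield 3, then a,b = 4,7
  Yield 4, then a,b = 7,11
  Yield 7, then a,b = 11,18
  Yield 11, then a,b = 18,29
  Yield 18, then a,b = 29,47
  Yield 29, then a,b = 47,76
Step 2: 47 >= 34, stop.
Therefore result = [1, 3, 4, 7, 11, 18, 29].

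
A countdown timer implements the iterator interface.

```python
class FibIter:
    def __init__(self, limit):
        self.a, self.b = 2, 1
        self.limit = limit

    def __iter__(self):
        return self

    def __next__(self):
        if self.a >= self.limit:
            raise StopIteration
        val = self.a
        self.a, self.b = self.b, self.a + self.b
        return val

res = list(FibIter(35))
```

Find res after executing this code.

Step 1: Fibonacci-like sequence (a=2, b=1) until >= 35:
  Yield 2, then a,b = 1,3
  Yield 1, then a,b = 3,4
  Yield 3, then a,b = 4,7
  Yield 4, then a,b = 7,11
  Yield 7, then a,b = 11,18
  Yield 11, then a,b = 18,29
  Yield 18, then a,b = 29,47
  Yield 29, then a,b = 47,76
Step 2: 47 >= 35, stop.
Therefore res = [2, 1, 3, 4, 7, 11, 18, 29].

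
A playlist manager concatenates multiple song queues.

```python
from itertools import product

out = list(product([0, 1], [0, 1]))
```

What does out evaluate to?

Step 1: product([0, 1], [0, 1]) gives all pairs:
  (0, 0)
  (0, 1)
  (1, 0)
  (1, 1)
Therefore out = [(0, 0), (0, 1), (1, 0), (1, 1)].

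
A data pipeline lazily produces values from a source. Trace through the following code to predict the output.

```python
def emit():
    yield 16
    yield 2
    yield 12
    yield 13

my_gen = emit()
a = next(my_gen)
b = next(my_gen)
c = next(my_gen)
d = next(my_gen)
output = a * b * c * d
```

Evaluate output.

Step 1: Create generator and consume all values:
  a = next(my_gen) = 16
  b = next(my_gen) = 2
  c = next(my_gen) = 12
  d = next(my_gen) = 13
Step 2: output = 16 * 2 * 12 * 13 = 4992.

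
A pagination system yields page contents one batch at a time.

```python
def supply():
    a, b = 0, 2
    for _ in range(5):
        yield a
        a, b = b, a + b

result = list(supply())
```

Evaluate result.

Step 1: Fibonacci-like sequence starting with a=0, b=2:
  Iteration 1: yield a=0, then a,b = 2,2
  Iteration 2: yield a=2, then a,b = 2,4
  Iteration 3: yield a=2, then a,b = 4,6
  Iteration 4: yield a=4, then a,b = 6,10
  Iteration 5: yield a=6, then a,b = 10,16
Therefore result = [0, 2, 2, 4, 6].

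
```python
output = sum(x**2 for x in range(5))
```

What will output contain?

Step 1: Compute x**2 for each x in range(5):
  x=0: 0**2 = 0
  x=1: 1**2 = 1
  x=2: 2**2 = 4
  x=3: 3**2 = 9
  x=4: 4**2 = 16
Step 2: sum = 0 + 1 + 4 + 9 + 16 = 30.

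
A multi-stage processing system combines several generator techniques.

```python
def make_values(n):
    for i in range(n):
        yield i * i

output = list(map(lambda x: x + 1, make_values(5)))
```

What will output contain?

Step 1: make_values(5) yields squares: [0, 1, 4, 9, 16].
Step 2: map adds 1 to each: [1, 2, 5, 10, 17].
Therefore output = [1, 2, 5, 10, 17].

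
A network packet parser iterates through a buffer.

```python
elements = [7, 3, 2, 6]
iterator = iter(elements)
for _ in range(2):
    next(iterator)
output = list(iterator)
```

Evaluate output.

Step 1: Create iterator over [7, 3, 2, 6].
Step 2: Advance 2 positions (consuming [7, 3]).
Step 3: list() collects remaining elements: [2, 6].
Therefore output = [2, 6].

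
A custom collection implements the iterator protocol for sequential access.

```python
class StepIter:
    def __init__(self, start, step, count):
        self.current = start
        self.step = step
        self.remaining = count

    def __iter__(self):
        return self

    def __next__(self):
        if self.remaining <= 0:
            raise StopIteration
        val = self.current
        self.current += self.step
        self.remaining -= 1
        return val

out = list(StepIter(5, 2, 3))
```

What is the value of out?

Step 1: StepIter starts at 5, increments by 2, for 3 steps:
  Yield 5, then current += 2
  Yield 7, then current += 2
  Yield 9, then current += 2
Therefore out = [5, 7, 9].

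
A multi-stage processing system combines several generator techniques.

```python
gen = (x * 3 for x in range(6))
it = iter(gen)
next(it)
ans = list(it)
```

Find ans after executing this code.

Step 1: Generator produces [0, 3, 6, 9, 12, 15].
Step 2: next(it) consumes first element (0).
Step 3: list(it) collects remaining: [3, 6, 9, 12, 15].
Therefore ans = [3, 6, 9, 12, 15].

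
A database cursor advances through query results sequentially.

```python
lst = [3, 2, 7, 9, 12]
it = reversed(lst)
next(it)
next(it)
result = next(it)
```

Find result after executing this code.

Step 1: reversed([3, 2, 7, 9, 12]) gives iterator: [12, 9, 7, 2, 3].
Step 2: First next() = 12, second next() = 9.
Step 3: Third next() = 7.
Therefore result = 7.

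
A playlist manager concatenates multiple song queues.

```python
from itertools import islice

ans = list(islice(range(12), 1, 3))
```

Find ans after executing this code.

Step 1: islice(range(12), 1, 3) takes elements at indices [1, 3).
Step 2: Elements: [1, 2].
Therefore ans = [1, 2].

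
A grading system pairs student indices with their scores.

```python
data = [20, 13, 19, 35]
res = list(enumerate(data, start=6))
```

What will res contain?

Step 1: enumerate with start=6:
  (6, 20)
  (7, 13)
  (8, 19)
  (9, 35)
Therefore res = [(6, 20), (7, 13), (8, 19), (9, 35)].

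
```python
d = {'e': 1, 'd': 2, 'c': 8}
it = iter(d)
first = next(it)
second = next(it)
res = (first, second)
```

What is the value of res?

Step 1: iter(d) iterates over keys: ['e', 'd', 'c'].
Step 2: first = next(it) = 'e', second = next(it) = 'd'.
Therefore res = ('e', 'd').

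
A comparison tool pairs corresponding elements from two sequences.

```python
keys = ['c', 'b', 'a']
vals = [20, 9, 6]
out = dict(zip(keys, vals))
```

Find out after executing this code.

Step 1: zip pairs keys with values:
  'c' -> 20
  'b' -> 9
  'a' -> 6
Therefore out = {'c': 20, 'b': 9, 'a': 6}.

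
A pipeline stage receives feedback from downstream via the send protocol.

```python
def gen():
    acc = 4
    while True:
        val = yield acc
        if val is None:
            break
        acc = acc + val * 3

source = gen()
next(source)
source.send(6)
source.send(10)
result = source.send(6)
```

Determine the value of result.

Step 1: next() -> yield acc=4.
Step 2: send(6) -> val=6, acc = 4 + 6*3 = 22, yield 22.
Step 3: send(10) -> val=10, acc = 22 + 10*3 = 52, yield 52.
Step 4: send(6) -> val=6, acc = 52 + 6*3 = 70, yield 70.
Therefore result = 70.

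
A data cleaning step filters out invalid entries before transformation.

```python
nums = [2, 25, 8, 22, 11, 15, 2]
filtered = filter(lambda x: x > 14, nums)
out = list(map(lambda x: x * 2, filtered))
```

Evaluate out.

Step 1: Filter nums for elements > 14:
  2: removed
  25: kept
  8: removed
  22: kept
  11: removed
  15: kept
  2: removed
Step 2: Map x * 2 on filtered [25, 22, 15]:
  25 -> 50
  22 -> 44
  15 -> 30
Therefore out = [50, 44, 30].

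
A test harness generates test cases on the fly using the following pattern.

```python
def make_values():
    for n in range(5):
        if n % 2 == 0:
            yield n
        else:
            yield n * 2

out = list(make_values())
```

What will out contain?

Step 1: For each n in range(5), yield n if even, else n*2:
  n=0 (even): yield 0
  n=1 (odd): yield 1*2 = 2
  n=2 (even): yield 2
  n=3 (odd): yield 3*2 = 6
  n=4 (even): yield 4
Therefore out = [0, 2, 2, 6, 4].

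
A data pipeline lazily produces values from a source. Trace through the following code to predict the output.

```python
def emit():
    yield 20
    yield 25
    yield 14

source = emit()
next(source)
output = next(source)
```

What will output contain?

Step 1: emit() creates a generator.
Step 2: next(source) yields 20 (consumed and discarded).
Step 3: next(source) yields 25, assigned to output.
Therefore output = 25.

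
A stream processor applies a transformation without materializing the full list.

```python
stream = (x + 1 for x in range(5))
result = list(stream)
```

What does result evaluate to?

Step 1: For each x in range(5), compute x+1:
  x=0: 0+1 = 1
  x=1: 1+1 = 2
  x=2: 2+1 = 3
  x=3: 3+1 = 4
  x=4: 4+1 = 5
Therefore result = [1, 2, 3, 4, 5].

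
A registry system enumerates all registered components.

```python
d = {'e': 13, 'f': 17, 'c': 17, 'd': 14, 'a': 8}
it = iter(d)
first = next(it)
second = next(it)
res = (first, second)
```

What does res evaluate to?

Step 1: iter(d) iterates over keys: ['e', 'f', 'c', 'd', 'a'].
Step 2: first = next(it) = 'e', second = next(it) = 'f'.
Therefore res = ('e', 'f').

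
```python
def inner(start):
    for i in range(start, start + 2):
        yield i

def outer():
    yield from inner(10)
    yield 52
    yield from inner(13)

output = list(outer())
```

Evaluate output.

Step 1: outer() delegates to inner(10):
  yield 10
  yield 11
Step 2: yield 52
Step 3: Delegates to inner(13):
  yield 13
  yield 14
Therefore output = [10, 11, 52, 13, 14].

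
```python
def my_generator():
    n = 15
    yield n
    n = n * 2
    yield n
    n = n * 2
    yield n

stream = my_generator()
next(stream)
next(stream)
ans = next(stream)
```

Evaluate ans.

Step 1: Trace through generator execution:
  Yield 1: n starts at 15, yield 15
  Yield 2: n = 15 * 2 = 30, yield 30
  Yield 3: n = 30 * 2 = 60, yield 60
Step 2: First next() gets 15, second next() gets the second value, third next() yields 60.
Therefore ans = 60.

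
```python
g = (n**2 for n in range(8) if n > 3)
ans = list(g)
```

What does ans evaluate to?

Step 1: For range(8), keep n > 3, then square:
  n=0: 0 <= 3, excluded
  n=1: 1 <= 3, excluded
  n=2: 2 <= 3, excluded
  n=3: 3 <= 3, excluded
  n=4: 4 > 3, yield 4**2 = 16
  n=5: 5 > 3, yield 5**2 = 25
  n=6: 6 > 3, yield 6**2 = 36
  n=7: 7 > 3, yield 7**2 = 49
Therefore ans = [16, 25, 36, 49].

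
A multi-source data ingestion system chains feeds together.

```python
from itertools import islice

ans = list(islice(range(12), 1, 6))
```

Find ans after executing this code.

Step 1: islice(range(12), 1, 6) takes elements at indices [1, 6).
Step 2: Elements: [1, 2, 3, 4, 5].
Therefore ans = [1, 2, 3, 4, 5].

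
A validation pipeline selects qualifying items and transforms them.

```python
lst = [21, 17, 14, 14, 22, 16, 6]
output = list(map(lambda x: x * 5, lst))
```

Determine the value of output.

Step 1: Apply lambda x: x * 5 to each element:
  21 -> 105
  17 -> 85
  14 -> 70
  14 -> 70
  22 -> 110
  16 -> 80
  6 -> 30
Therefore output = [105, 85, 70, 70, 110, 80, 30].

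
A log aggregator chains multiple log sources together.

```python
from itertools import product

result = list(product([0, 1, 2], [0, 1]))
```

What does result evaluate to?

Step 1: product([0, 1, 2], [0, 1]) gives all pairs:
  (0, 0)
  (0, 1)
  (1, 0)
  (1, 1)
  (2, 0)
  (2, 1)
Therefore result = [(0, 0), (0, 1), (1, 0), (1, 1), (2, 0), (2, 1)].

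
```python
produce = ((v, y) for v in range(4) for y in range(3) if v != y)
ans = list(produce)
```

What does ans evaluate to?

Step 1: Nested generator over range(4) x range(3) where v != y:
  (0, 0): excluded (v == y)
  (0, 1): included
  (0, 2): included
  (1, 0): included
  (1, 1): excluded (v == y)
  (1, 2): included
  (2, 0): included
  (2, 1): included
  (2, 2): excluded (v == y)
  (3, 0): included
  (3, 1): included
  (3, 2): included
Therefore ans = [(0, 1), (0, 2), (1, 0), (1, 2), (2, 0), (2, 1), (3, 0), (3, 1), (3, 2)].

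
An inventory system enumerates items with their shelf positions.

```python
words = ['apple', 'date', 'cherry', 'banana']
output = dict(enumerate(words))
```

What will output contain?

Step 1: enumerate pairs indices with words:
  0 -> 'apple'
  1 -> 'date'
  2 -> 'cherry'
  3 -> 'banana'
Therefore output = {0: 'apple', 1: 'date', 2: 'cherry', 3: 'banana'}.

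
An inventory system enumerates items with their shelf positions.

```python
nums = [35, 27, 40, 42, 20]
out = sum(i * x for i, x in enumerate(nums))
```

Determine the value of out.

Step 1: Compute i * x for each (i, x) in enumerate([35, 27, 40, 42, 20]):
  i=0, x=35: 0*35 = 0
  i=1, x=27: 1*27 = 27
  i=2, x=40: 2*40 = 80
  i=3, x=42: 3*42 = 126
  i=4, x=20: 4*20 = 80
Step 2: sum = 0 + 27 + 80 + 126 + 80 = 313.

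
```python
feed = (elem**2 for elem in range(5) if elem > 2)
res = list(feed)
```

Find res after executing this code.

Step 1: For range(5), keep elem > 2, then square:
  elem=0: 0 <= 2, excluded
  elem=1: 1 <= 2, excluded
  elem=2: 2 <= 2, excluded
  elem=3: 3 > 2, yield 3**2 = 9
  elem=4: 4 > 2, yield 4**2 = 16
Therefore res = [9, 16].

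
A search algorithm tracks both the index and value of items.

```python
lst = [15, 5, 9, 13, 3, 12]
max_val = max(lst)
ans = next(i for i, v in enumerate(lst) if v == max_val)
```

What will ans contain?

Step 1: max([15, 5, 9, 13, 3, 12]) = 15.
Step 2: Find first index where value == 15:
  Index 0: 15 == 15, found!
Therefore ans = 0.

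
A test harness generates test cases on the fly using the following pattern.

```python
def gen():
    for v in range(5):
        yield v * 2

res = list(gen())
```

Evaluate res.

Step 1: For each v in range(5), yield v * 2:
  v=0: yield 0 * 2 = 0
  v=1: yield 1 * 2 = 2
  v=2: yield 2 * 2 = 4
  v=3: yield 3 * 2 = 6
  v=4: yield 4 * 2 = 8
Therefore res = [0, 2, 4, 6, 8].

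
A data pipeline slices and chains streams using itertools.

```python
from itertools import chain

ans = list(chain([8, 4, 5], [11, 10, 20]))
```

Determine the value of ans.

Step 1: chain() concatenates iterables: [8, 4, 5] + [11, 10, 20].
Therefore ans = [8, 4, 5, 11, 10, 20].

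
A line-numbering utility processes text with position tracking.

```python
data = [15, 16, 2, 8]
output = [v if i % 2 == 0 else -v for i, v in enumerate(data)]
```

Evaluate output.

Step 1: For each (i, v), keep v if i is even, negate if odd:
  i=0 (even): keep 15
  i=1 (odd): negate to -16
  i=2 (even): keep 2
  i=3 (odd): negate to -8
Therefore output = [15, -16, 2, -8].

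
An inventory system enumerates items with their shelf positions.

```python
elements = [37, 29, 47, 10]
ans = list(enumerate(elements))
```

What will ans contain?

Step 1: enumerate pairs each element with its index:
  (0, 37)
  (1, 29)
  (2, 47)
  (3, 10)
Therefore ans = [(0, 37), (1, 29), (2, 47), (3, 10)].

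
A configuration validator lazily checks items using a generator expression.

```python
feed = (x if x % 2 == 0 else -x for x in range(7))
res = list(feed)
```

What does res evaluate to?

Step 1: For each x in range(7), yield x if even, else -x:
  x=0: even, yield 0
  x=1: odd, yield -1
  x=2: even, yield 2
  x=3: odd, yield -3
  x=4: even, yield 4
  x=5: odd, yield -5
  x=6: even, yield 6
Therefore res = [0, -1, 2, -3, 4, -5, 6].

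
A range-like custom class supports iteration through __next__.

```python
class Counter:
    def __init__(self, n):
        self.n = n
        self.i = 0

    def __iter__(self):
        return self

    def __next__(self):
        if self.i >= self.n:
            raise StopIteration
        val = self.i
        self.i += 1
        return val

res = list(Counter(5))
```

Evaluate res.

Step 1: Counter(5) creates an iterator counting 0 to 4.
Step 2: list() consumes all values: [0, 1, 2, 3, 4].
Therefore res = [0, 1, 2, 3, 4].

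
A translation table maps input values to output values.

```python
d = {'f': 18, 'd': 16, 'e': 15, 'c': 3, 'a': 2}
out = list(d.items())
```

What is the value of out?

Step 1: d.items() returns (key, value) pairs in insertion order.
Therefore out = [('f', 18), ('d', 16), ('e', 15), ('c', 3), ('a', 2)].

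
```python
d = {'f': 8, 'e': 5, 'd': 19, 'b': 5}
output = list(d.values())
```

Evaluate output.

Step 1: d.values() returns the dictionary values in insertion order.
Therefore output = [8, 5, 19, 5].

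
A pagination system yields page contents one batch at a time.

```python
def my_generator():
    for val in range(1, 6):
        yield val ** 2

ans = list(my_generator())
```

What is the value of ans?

Step 1: For each val in range(1, 6), yield val**2:
  val=1: yield 1**2 = 1
  val=2: yield 2**2 = 4
  val=3: yield 3**2 = 9
  val=4: yield 4**2 = 16
  val=5: yield 5**2 = 25
Therefore ans = [1, 4, 9, 16, 25].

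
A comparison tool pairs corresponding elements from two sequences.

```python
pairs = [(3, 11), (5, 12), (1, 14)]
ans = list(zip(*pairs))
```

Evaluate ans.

Step 1: zip(*pairs) transposes: unzips [(3, 11), (5, 12), (1, 14)] into separate sequences.
Step 2: First elements: (3, 5, 1), second elements: (11, 12, 14).
Therefore ans = [(3, 5, 1), (11, 12, 14)].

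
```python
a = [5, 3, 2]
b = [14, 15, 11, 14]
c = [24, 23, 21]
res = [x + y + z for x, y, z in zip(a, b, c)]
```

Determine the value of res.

Step 1: zip three lists (truncates to shortest, len=3):
  5 + 14 + 24 = 43
  3 + 15 + 23 = 41
  2 + 11 + 21 = 34
Therefore res = [43, 41, 34].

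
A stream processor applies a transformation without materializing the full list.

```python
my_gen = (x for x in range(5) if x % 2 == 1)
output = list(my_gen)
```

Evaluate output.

Step 1: Filter range(5) keeping only odd values:
  x=0: even, excluded
  x=1: odd, included
  x=2: even, excluded
  x=3: odd, included
  x=4: even, excluded
Therefore output = [1, 3].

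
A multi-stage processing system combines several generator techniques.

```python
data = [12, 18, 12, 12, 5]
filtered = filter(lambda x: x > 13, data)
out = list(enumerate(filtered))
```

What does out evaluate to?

Step 1: Filter [12, 18, 12, 12, 5] for > 13: [18].
Step 2: enumerate re-indexes from 0: [(0, 18)].
Therefore out = [(0, 18)].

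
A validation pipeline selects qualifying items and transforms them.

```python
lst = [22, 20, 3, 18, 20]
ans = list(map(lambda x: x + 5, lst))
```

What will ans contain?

Step 1: Apply lambda x: x + 5 to each element:
  22 -> 27
  20 -> 25
  3 -> 8
  18 -> 23
  20 -> 25
Therefore ans = [27, 25, 8, 23, 25].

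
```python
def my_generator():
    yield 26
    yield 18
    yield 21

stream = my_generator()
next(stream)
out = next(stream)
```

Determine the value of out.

Step 1: my_generator() creates a generator.
Step 2: next(stream) yields 26 (consumed and discarded).
Step 3: next(stream) yields 18, assigned to out.
Therefore out = 18.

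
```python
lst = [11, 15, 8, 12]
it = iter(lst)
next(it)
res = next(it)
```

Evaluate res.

Step 1: Create iterator over [11, 15, 8, 12].
Step 2: next() consumes 11.
Step 3: next() returns 15.
Therefore res = 15.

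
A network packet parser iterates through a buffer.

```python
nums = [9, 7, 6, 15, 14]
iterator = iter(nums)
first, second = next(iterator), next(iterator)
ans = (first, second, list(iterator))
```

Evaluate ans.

Step 1: Create iterator over [9, 7, 6, 15, 14].
Step 2: first = 9, second = 7.
Step 3: Remaining elements: [6, 15, 14].
Therefore ans = (9, 7, [6, 15, 14]).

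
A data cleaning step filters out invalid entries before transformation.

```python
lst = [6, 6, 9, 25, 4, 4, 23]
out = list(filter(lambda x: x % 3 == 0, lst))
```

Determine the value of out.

Step 1: Filter elements divisible by 3:
  6 % 3 = 0: kept
  6 % 3 = 0: kept
  9 % 3 = 0: kept
  25 % 3 = 1: removed
  4 % 3 = 1: removed
  4 % 3 = 1: removed
  23 % 3 = 2: removed
Therefore out = [6, 6, 9].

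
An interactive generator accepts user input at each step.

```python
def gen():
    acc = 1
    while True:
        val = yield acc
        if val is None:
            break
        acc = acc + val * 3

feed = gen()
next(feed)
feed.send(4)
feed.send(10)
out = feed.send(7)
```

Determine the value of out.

Step 1: next() -> yield acc=1.
Step 2: send(4) -> val=4, acc = 1 + 4*3 = 13, yield 13.
Step 3: send(10) -> val=10, acc = 13 + 10*3 = 43, yield 43.
Step 4: send(7) -> val=7, acc = 43 + 7*3 = 64, yield 64.
Therefore out = 64.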